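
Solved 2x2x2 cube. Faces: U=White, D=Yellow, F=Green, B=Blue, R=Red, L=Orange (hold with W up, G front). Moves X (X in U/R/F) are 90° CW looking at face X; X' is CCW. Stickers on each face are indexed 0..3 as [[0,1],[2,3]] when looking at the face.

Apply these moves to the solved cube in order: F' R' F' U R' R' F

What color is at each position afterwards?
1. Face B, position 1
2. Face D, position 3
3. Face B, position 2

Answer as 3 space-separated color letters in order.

After move 1 (F'): F=GGGG U=WWRR R=YRYR D=OOYY L=OWOW
After move 2 (R'): R=RRYY U=WBRB F=GWGR D=OGYG B=YBOB
After move 3 (F'): F=WRGG U=WBRY R=GROY D=WWYG L=OBOR
After move 4 (U): U=RWYB F=GRGG R=YBOY B=OBOB L=WROR
After move 5 (R'): R=BYYO U=ROYO F=GWGB D=WRYG B=GBWB
After move 6 (R'): R=YOBY U=RWYG F=GOGO D=WWYB B=GBRB
After move 7 (F): F=GGOO U=RWRR R=YOGY D=BYYB L=WWOW
Query 1: B[1] = B
Query 2: D[3] = B
Query 3: B[2] = R

Answer: B B R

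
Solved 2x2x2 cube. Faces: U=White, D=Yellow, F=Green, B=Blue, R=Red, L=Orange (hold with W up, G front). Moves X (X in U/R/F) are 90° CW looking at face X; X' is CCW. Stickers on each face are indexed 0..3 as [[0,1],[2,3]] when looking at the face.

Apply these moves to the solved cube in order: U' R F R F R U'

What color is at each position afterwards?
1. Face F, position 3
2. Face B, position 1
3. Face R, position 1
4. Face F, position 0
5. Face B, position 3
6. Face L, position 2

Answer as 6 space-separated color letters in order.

After move 1 (U'): U=WWWW F=OOGG R=GGRR B=RRBB L=BBOO
After move 2 (R): R=RGRG U=WOWG F=OYGY D=YBYR B=WRWB
After move 3 (F): F=GOYY U=WOOB R=WGGG D=RRYR L=BYOB
After move 4 (R): R=GWGG U=WOOY F=GRYR D=RWYW B=BROB
After move 5 (F): F=YGRR U=WOBY R=OWYG D=GGYW L=BROW
After move 6 (R): R=YOGW U=WGBR F=YGRW D=GOYB B=YROB
After move 7 (U'): U=GRWB F=BRRW R=YGGW B=YOOB L=YROW
Query 1: F[3] = W
Query 2: B[1] = O
Query 3: R[1] = G
Query 4: F[0] = B
Query 5: B[3] = B
Query 6: L[2] = O

Answer: W O G B B O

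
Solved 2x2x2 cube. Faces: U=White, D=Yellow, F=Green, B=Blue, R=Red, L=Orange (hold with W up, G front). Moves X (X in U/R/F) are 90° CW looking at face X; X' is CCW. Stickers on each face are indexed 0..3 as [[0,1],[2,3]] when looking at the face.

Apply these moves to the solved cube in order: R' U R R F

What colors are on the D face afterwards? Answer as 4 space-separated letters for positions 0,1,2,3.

After move 1 (R'): R=RRRR U=WBWB F=GWGW D=YGYG B=YBYB
After move 2 (U): U=WWBB F=RRGW R=YBRR B=OOYB L=GWOO
After move 3 (R): R=RYRB U=WRBW F=RGGG D=YYYO B=BOWB
After move 4 (R): R=RRBY U=WGBG F=RYGO D=YWYB B=WORB
After move 5 (F): F=GROY U=WGOW R=BRGY D=BRYB L=GYOW
Query: D face = BRYB

Answer: B R Y B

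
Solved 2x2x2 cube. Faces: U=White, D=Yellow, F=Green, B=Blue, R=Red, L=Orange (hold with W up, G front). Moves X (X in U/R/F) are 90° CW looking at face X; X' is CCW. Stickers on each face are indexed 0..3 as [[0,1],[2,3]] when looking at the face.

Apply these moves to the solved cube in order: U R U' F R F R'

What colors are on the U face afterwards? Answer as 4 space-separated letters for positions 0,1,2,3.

Answer: R G B O

Derivation:
After move 1 (U): U=WWWW F=RRGG R=BBRR B=OOBB L=GGOO
After move 2 (R): R=RBRB U=WRWG F=RYGY D=YBYO B=WOWB
After move 3 (U'): U=RGWW F=GGGY R=RYRB B=RBWB L=WOOO
After move 4 (F): F=GGYG U=RGOO R=WYWB D=RRYO L=WYOB
After move 5 (R): R=WWBY U=RGOG F=GRYO D=RWYR B=OBGB
After move 6 (F): F=YGOR U=RGBY R=OWGY D=BWYR L=WROW
After move 7 (R'): R=WYOG U=RGBO F=YGOY D=BGYR B=RBWB
Query: U face = RGBO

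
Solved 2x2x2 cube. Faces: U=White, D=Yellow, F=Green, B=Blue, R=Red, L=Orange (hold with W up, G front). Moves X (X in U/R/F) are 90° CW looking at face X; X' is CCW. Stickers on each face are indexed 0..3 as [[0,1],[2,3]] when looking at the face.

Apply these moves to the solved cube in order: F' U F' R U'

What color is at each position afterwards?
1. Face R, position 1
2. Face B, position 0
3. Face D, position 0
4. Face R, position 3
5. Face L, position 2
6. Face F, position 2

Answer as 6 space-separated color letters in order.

Answer: W O G B O Y

Derivation:
After move 1 (F'): F=GGGG U=WWRR R=YRYR D=OOYY L=OWOW
After move 2 (U): U=RWRW F=YRGG R=BBYR B=OWBB L=GGOW
After move 3 (F'): F=RGYG U=RWBY R=OBOR D=GWYY L=GWOR
After move 4 (R): R=OORB U=RGBG F=RWYY D=GBYO B=YWWB
After move 5 (U'): U=GGRB F=GWYY R=RWRB B=OOWB L=YWOR
Query 1: R[1] = W
Query 2: B[0] = O
Query 3: D[0] = G
Query 4: R[3] = B
Query 5: L[2] = O
Query 6: F[2] = Y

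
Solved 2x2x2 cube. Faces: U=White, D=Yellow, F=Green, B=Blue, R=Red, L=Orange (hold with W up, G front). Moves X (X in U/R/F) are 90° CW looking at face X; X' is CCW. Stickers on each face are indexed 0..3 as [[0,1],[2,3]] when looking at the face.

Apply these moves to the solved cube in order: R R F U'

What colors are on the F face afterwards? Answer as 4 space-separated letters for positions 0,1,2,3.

Answer: O Y B B

Derivation:
After move 1 (R): R=RRRR U=WGWG F=GYGY D=YBYB B=WBWB
After move 2 (R): R=RRRR U=WYWY F=GBGB D=YWYW B=GBGB
After move 3 (F): F=GGBB U=WYOO R=WRYR D=RRYW L=OYOW
After move 4 (U'): U=YOWO F=OYBB R=GGYR B=WRGB L=GBOW
Query: F face = OYBB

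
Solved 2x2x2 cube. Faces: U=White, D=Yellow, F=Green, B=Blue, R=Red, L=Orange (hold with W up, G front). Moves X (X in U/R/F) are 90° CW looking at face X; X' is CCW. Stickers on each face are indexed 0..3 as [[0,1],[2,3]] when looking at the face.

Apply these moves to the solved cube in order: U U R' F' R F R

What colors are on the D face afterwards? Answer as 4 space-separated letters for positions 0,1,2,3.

After move 1 (U): U=WWWW F=RRGG R=BBRR B=OOBB L=GGOO
After move 2 (U): U=WWWW F=BBGG R=OORR B=GGBB L=RROO
After move 3 (R'): R=OROR U=WBWG F=BWGW D=YBYG B=YGYB
After move 4 (F'): F=WWBG U=WBOO R=BRYR D=ROYG L=RGOW
After move 5 (R): R=YBRR U=WWOG F=WOBG D=RYYY B=OGBB
After move 6 (F): F=BWGO U=WWWG R=OBGR D=RYYY L=RROY
After move 7 (R): R=GORB U=WWWO F=BYGY D=RBYO B=GGWB
Query: D face = RBYO

Answer: R B Y O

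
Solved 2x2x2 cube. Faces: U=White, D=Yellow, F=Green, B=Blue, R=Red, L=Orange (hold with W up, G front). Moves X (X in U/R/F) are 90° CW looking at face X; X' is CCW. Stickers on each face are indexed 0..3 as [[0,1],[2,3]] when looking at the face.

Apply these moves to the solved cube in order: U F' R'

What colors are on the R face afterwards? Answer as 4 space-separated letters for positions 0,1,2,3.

After move 1 (U): U=WWWW F=RRGG R=BBRR B=OOBB L=GGOO
After move 2 (F'): F=RGRG U=WWBR R=YBYR D=GOYY L=GWOW
After move 3 (R'): R=BRYY U=WBBO F=RWRR D=GGYG B=YOOB
Query: R face = BRYY

Answer: B R Y Y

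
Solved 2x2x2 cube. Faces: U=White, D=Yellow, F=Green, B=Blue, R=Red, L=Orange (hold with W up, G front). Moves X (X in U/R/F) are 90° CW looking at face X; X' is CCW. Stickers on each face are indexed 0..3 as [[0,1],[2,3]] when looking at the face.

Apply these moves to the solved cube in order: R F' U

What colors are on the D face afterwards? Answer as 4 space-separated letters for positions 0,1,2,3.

Answer: O O Y B

Derivation:
After move 1 (R): R=RRRR U=WGWG F=GYGY D=YBYB B=WBWB
After move 2 (F'): F=YYGG U=WGRR R=BRYR D=OOYB L=OGOW
After move 3 (U): U=RWRG F=BRGG R=WBYR B=OGWB L=YYOW
Query: D face = OOYB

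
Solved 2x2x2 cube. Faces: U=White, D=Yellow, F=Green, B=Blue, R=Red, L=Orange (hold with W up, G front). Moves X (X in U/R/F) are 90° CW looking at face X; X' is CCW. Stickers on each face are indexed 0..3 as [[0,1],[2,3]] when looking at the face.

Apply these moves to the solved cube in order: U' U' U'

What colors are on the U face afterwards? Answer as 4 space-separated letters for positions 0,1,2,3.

Answer: W W W W

Derivation:
After move 1 (U'): U=WWWW F=OOGG R=GGRR B=RRBB L=BBOO
After move 2 (U'): U=WWWW F=BBGG R=OORR B=GGBB L=RROO
After move 3 (U'): U=WWWW F=RRGG R=BBRR B=OOBB L=GGOO
Query: U face = WWWW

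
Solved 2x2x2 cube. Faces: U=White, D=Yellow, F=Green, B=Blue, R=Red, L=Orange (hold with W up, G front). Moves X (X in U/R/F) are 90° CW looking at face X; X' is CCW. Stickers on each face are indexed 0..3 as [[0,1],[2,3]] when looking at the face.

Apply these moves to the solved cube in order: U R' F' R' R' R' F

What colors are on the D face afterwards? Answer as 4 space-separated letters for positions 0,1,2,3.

Answer: R Y Y Y

Derivation:
After move 1 (U): U=WWWW F=RRGG R=BBRR B=OOBB L=GGOO
After move 2 (R'): R=BRBR U=WBWO F=RWGW D=YRYG B=YOYB
After move 3 (F'): F=WWRG U=WBBB R=RRYR D=GOYG L=GOOW
After move 4 (R'): R=RRRY U=WYBY F=WBRB D=GWYG B=GOOB
After move 5 (R'): R=RYRR U=WOBG F=WYRY D=GBYB B=GOWB
After move 6 (R'): R=YRRR U=WWBG F=WORG D=GYYY B=BOBB
After move 7 (F): F=RWGO U=WWWO R=BRGR D=RYYY L=GGOY
Query: D face = RYYY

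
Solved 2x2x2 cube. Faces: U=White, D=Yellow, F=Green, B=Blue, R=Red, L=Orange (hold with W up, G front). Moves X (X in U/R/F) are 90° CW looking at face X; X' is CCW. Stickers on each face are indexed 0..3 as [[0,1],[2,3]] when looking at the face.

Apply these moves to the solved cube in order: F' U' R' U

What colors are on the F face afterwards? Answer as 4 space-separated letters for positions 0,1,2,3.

Answer: G R G R

Derivation:
After move 1 (F'): F=GGGG U=WWRR R=YRYR D=OOYY L=OWOW
After move 2 (U'): U=WRWR F=OWGG R=GGYR B=YRBB L=BBOW
After move 3 (R'): R=GRGY U=WBWY F=ORGR D=OWYG B=YROB
After move 4 (U): U=WWYB F=GRGR R=YRGY B=BBOB L=OROW
Query: F face = GRGR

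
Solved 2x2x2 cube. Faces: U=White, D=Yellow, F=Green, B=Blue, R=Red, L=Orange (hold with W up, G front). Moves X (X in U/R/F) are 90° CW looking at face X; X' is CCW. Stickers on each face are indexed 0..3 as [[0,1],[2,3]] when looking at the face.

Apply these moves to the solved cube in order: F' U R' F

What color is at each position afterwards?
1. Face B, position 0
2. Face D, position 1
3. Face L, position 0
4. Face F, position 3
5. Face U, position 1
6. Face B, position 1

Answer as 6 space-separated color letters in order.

Answer: Y B G W B W

Derivation:
After move 1 (F'): F=GGGG U=WWRR R=YRYR D=OOYY L=OWOW
After move 2 (U): U=RWRW F=YRGG R=BBYR B=OWBB L=GGOW
After move 3 (R'): R=BRBY U=RBRO F=YWGW D=ORYG B=YWOB
After move 4 (F): F=GYWW U=RBWG R=RROY D=BBYG L=GOOR
Query 1: B[0] = Y
Query 2: D[1] = B
Query 3: L[0] = G
Query 4: F[3] = W
Query 5: U[1] = B
Query 6: B[1] = W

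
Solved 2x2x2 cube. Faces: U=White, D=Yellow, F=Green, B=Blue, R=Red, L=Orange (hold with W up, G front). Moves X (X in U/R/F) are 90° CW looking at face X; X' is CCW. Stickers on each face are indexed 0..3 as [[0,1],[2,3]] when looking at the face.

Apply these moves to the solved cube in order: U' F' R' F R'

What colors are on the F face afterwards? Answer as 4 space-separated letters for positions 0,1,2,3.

Answer: O B R W

Derivation:
After move 1 (U'): U=WWWW F=OOGG R=GGRR B=RRBB L=BBOO
After move 2 (F'): F=OGOG U=WWGR R=YGYR D=BOYY L=BWOW
After move 3 (R'): R=GRYY U=WBGR F=OWOR D=BGYG B=YROB
After move 4 (F): F=OORW U=WBWW R=GRRY D=YGYG L=BBOG
After move 5 (R'): R=RYGR U=WOWY F=OBRW D=YOYW B=GRGB
Query: F face = OBRW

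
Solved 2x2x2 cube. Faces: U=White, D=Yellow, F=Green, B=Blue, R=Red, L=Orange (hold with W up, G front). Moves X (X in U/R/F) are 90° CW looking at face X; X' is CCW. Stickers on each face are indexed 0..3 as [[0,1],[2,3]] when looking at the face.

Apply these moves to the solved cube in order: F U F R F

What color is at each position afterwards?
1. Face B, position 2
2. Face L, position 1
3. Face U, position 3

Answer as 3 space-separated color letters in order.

After move 1 (F): F=GGGG U=WWOO R=WRWR D=RRYY L=OYOY
After move 2 (U): U=OWOW F=WRGG R=BBWR B=OYBB L=GGOY
After move 3 (F): F=GWGR U=OWYG R=OBWR D=WBYY L=GROR
After move 4 (R): R=WORB U=OWYR F=GBGY D=WBYO B=GYWB
After move 5 (F): F=GGYB U=OWRR R=YORB D=RWYO L=GWOB
Query 1: B[2] = W
Query 2: L[1] = W
Query 3: U[3] = R

Answer: W W R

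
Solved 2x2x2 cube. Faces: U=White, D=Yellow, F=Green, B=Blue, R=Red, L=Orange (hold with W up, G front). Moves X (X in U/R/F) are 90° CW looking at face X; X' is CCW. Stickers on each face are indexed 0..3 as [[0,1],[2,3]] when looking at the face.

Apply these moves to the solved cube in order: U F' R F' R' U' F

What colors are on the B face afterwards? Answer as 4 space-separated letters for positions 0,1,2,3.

Answer: Y B W B

Derivation:
After move 1 (U): U=WWWW F=RRGG R=BBRR B=OOBB L=GGOO
After move 2 (F'): F=RGRG U=WWBR R=YBYR D=GOYY L=GWOW
After move 3 (R): R=YYRB U=WGBG F=RORY D=GBYO B=ROWB
After move 4 (F'): F=OYRR U=WGYR R=BYGB D=WWYO L=GGOB
After move 5 (R'): R=YBBG U=WWYR F=OGRR D=WYYR B=OOWB
After move 6 (U'): U=WRWY F=GGRR R=OGBG B=YBWB L=OOOB
After move 7 (F): F=RGRG U=WRBO R=WGYG D=BOYR L=OWOY
Query: B face = YBWB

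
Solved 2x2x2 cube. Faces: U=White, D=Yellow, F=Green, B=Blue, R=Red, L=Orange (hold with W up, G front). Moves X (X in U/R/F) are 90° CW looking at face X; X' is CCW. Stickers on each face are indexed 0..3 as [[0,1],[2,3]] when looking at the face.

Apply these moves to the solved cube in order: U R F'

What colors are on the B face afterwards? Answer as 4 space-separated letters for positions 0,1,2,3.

After move 1 (U): U=WWWW F=RRGG R=BBRR B=OOBB L=GGOO
After move 2 (R): R=RBRB U=WRWG F=RYGY D=YBYO B=WOWB
After move 3 (F'): F=YYRG U=WRRR R=BBYB D=GOYO L=GGOW
Query: B face = WOWB

Answer: W O W B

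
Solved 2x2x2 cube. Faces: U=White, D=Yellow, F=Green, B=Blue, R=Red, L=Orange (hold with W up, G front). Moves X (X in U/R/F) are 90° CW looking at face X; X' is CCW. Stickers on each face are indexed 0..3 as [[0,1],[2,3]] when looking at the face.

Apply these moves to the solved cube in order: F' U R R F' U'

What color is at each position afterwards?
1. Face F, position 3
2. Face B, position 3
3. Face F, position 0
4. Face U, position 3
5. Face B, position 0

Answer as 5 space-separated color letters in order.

Answer: G B G R W

Derivation:
After move 1 (F'): F=GGGG U=WWRR R=YRYR D=OOYY L=OWOW
After move 2 (U): U=RWRW F=YRGG R=BBYR B=OWBB L=GGOW
After move 3 (R): R=YBRB U=RRRG F=YOGY D=OBYO B=WWWB
After move 4 (R): R=RYBB U=RORY F=YBGO D=OWYW B=GWRB
After move 5 (F'): F=BOYG U=RORB R=WYOB D=GWYW L=GYOR
After move 6 (U'): U=OBRR F=GYYG R=BOOB B=WYRB L=GWOR
Query 1: F[3] = G
Query 2: B[3] = B
Query 3: F[0] = G
Query 4: U[3] = R
Query 5: B[0] = W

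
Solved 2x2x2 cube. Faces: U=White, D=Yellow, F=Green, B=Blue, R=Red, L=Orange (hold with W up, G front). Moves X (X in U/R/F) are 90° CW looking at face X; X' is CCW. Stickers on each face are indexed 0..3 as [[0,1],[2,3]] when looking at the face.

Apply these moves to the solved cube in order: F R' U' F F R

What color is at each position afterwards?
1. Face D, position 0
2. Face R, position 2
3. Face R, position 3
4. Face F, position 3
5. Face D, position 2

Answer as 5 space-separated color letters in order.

Answer: O W W G Y

Derivation:
After move 1 (F): F=GGGG U=WWOO R=WRWR D=RRYY L=OYOY
After move 2 (R'): R=RRWW U=WBOB F=GWGO D=RGYG B=YBRB
After move 3 (U'): U=BBWO F=OYGO R=GWWW B=RRRB L=YBOY
After move 4 (F): F=GOOY U=BBYB R=WWOW D=WGYG L=YROG
After move 5 (F): F=OGYO U=BBGR R=YWBW D=OWYG L=YWOG
After move 6 (R): R=BYWW U=BGGO F=OWYG D=ORYR B=RRBB
Query 1: D[0] = O
Query 2: R[2] = W
Query 3: R[3] = W
Query 4: F[3] = G
Query 5: D[2] = Y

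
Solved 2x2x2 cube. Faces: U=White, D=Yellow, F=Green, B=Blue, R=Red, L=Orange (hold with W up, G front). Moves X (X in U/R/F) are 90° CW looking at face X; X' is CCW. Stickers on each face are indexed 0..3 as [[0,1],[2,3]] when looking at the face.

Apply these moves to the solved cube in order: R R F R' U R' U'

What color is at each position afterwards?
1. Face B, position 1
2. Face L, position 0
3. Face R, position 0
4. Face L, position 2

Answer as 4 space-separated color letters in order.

After move 1 (R): R=RRRR U=WGWG F=GYGY D=YBYB B=WBWB
After move 2 (R): R=RRRR U=WYWY F=GBGB D=YWYW B=GBGB
After move 3 (F): F=GGBB U=WYOO R=WRYR D=RRYW L=OYOW
After move 4 (R'): R=RRWY U=WGOG F=GYBO D=RGYB B=WBRB
After move 5 (U): U=OWGG F=RRBO R=WBWY B=OYRB L=GYOW
After move 6 (R'): R=BYWW U=ORGO F=RWBG D=RRYO B=BYGB
After move 7 (U'): U=ROOG F=GYBG R=RWWW B=BYGB L=BYOW
Query 1: B[1] = Y
Query 2: L[0] = B
Query 3: R[0] = R
Query 4: L[2] = O

Answer: Y B R O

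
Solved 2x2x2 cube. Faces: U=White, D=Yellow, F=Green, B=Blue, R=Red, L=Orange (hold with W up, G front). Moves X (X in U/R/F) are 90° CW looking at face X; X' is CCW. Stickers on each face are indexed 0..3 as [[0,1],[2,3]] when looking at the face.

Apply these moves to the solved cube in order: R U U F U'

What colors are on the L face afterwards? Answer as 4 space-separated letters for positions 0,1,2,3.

Answer: G Y O B

Derivation:
After move 1 (R): R=RRRR U=WGWG F=GYGY D=YBYB B=WBWB
After move 2 (U): U=WWGG F=RRGY R=WBRR B=OOWB L=GYOO
After move 3 (U): U=GWGW F=WBGY R=OORR B=GYWB L=RROO
After move 4 (F): F=GWYB U=GWOR R=GOWR D=ROYB L=RYOB
After move 5 (U'): U=WRGO F=RYYB R=GWWR B=GOWB L=GYOB
Query: L face = GYOB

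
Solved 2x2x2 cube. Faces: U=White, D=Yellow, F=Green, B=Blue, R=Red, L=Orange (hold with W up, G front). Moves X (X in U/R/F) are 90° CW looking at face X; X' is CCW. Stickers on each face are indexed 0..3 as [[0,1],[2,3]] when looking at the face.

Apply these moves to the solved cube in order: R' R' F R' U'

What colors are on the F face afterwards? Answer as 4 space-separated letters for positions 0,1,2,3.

Answer: O Y B O

Derivation:
After move 1 (R'): R=RRRR U=WBWB F=GWGW D=YGYG B=YBYB
After move 2 (R'): R=RRRR U=WYWY F=GBGB D=YWYW B=GBGB
After move 3 (F): F=GGBB U=WYOO R=WRYR D=RRYW L=OYOW
After move 4 (R'): R=RRWY U=WGOG F=GYBO D=RGYB B=WBRB
After move 5 (U'): U=GGWO F=OYBO R=GYWY B=RRRB L=WBOW
Query: F face = OYBO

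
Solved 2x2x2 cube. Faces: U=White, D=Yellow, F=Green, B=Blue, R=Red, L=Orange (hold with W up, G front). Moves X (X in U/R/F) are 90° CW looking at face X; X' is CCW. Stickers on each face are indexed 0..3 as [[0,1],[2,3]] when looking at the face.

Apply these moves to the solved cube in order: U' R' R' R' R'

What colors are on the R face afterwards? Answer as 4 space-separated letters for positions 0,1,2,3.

Answer: G G R R

Derivation:
After move 1 (U'): U=WWWW F=OOGG R=GGRR B=RRBB L=BBOO
After move 2 (R'): R=GRGR U=WBWR F=OWGW D=YOYG B=YRYB
After move 3 (R'): R=RRGG U=WYWY F=OBGR D=YWYW B=GROB
After move 4 (R'): R=RGRG U=WOWG F=OYGY D=YBYR B=WRWB
After move 5 (R'): R=GGRR U=WWWW F=OOGG D=YYYY B=RRBB
Query: R face = GGRR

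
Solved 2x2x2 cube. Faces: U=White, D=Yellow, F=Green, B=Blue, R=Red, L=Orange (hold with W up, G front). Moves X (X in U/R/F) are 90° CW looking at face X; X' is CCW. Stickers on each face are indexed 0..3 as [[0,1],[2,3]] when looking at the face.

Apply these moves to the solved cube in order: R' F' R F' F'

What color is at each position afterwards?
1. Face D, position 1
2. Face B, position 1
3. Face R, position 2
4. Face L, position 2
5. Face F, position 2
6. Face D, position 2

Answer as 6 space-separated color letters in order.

Answer: R B B O O Y

Derivation:
After move 1 (R'): R=RRRR U=WBWB F=GWGW D=YGYG B=YBYB
After move 2 (F'): F=WWGG U=WBRR R=GRYR D=OOYG L=OBOW
After move 3 (R): R=YGRR U=WWRG F=WOGG D=OYYY B=RBBB
After move 4 (F'): F=OGWG U=WWYR R=YGOR D=BWYY L=OGOR
After move 5 (F'): F=GGOW U=WWYO R=WGBR D=GRYY L=OROY
Query 1: D[1] = R
Query 2: B[1] = B
Query 3: R[2] = B
Query 4: L[2] = O
Query 5: F[2] = O
Query 6: D[2] = Y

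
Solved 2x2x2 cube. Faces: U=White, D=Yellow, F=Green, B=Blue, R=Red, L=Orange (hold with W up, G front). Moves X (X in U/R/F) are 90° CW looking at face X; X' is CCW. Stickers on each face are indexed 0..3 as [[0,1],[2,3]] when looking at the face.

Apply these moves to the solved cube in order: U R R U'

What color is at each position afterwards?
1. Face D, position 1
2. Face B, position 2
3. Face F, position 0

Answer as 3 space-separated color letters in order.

Answer: W R G

Derivation:
After move 1 (U): U=WWWW F=RRGG R=BBRR B=OOBB L=GGOO
After move 2 (R): R=RBRB U=WRWG F=RYGY D=YBYO B=WOWB
After move 3 (R): R=RRBB U=WYWY F=RBGO D=YWYW B=GORB
After move 4 (U'): U=YYWW F=GGGO R=RBBB B=RRRB L=GOOO
Query 1: D[1] = W
Query 2: B[2] = R
Query 3: F[0] = G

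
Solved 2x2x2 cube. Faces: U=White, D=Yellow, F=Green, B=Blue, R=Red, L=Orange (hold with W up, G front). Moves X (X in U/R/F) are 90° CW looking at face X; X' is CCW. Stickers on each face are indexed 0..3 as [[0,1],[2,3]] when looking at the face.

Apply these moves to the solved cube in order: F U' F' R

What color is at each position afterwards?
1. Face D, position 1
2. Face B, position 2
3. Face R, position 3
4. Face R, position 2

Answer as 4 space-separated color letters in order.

After move 1 (F): F=GGGG U=WWOO R=WRWR D=RRYY L=OYOY
After move 2 (U'): U=WOWO F=OYGG R=GGWR B=WRBB L=BBOY
After move 3 (F'): F=YGOG U=WOGW R=RGRR D=BYYY L=BOOW
After move 4 (R): R=RRRG U=WGGG F=YYOY D=BBYW B=WROB
Query 1: D[1] = B
Query 2: B[2] = O
Query 3: R[3] = G
Query 4: R[2] = R

Answer: B O G R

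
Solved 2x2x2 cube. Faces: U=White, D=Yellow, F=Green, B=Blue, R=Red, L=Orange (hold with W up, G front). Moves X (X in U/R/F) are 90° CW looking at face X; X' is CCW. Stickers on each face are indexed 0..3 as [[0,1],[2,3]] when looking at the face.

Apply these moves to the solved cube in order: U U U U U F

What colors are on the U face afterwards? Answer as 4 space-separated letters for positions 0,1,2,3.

Answer: W W O G

Derivation:
After move 1 (U): U=WWWW F=RRGG R=BBRR B=OOBB L=GGOO
After move 2 (U): U=WWWW F=BBGG R=OORR B=GGBB L=RROO
After move 3 (U): U=WWWW F=OOGG R=GGRR B=RRBB L=BBOO
After move 4 (U): U=WWWW F=GGGG R=RRRR B=BBBB L=OOOO
After move 5 (U): U=WWWW F=RRGG R=BBRR B=OOBB L=GGOO
After move 6 (F): F=GRGR U=WWOG R=WBWR D=RBYY L=GYOY
Query: U face = WWOG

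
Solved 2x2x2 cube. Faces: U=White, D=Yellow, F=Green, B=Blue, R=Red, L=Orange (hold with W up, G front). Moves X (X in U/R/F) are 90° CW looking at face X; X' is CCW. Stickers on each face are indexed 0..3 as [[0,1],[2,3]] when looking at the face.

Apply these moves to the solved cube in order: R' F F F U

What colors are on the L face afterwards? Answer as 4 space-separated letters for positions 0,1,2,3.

Answer: W W O W

Derivation:
After move 1 (R'): R=RRRR U=WBWB F=GWGW D=YGYG B=YBYB
After move 2 (F): F=GGWW U=WBOO R=WRBR D=RRYG L=OYOG
After move 3 (F): F=WGWG U=WBGY R=OROR D=BWYG L=OROR
After move 4 (F): F=WWGG U=WBRR R=GRYR D=OOYG L=OBOW
After move 5 (U): U=RWRB F=GRGG R=YBYR B=OBYB L=WWOW
Query: L face = WWOW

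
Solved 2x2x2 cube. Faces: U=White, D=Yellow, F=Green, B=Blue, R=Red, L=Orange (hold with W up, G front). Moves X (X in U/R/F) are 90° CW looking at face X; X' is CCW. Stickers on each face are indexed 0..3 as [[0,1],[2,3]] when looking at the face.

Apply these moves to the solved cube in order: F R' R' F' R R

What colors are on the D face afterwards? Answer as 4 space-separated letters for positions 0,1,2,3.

Answer: Y R Y R

Derivation:
After move 1 (F): F=GGGG U=WWOO R=WRWR D=RRYY L=OYOY
After move 2 (R'): R=RRWW U=WBOB F=GWGO D=RGYG B=YBRB
After move 3 (R'): R=RWRW U=WROY F=GBGB D=RWYO B=GBGB
After move 4 (F'): F=BBGG U=WRRR R=WWRW D=YYYO L=OYOO
After move 5 (R): R=RWWW U=WBRG F=BYGO D=YGYG B=RBRB
After move 6 (R): R=WRWW U=WYRO F=BGGG D=YRYR B=GBBB
Query: D face = YRYR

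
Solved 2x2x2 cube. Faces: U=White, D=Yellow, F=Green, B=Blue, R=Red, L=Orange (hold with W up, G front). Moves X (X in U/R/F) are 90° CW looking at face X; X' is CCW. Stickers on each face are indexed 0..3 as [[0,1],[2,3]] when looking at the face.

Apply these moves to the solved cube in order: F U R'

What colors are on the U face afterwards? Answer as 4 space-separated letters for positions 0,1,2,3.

Answer: O B O O

Derivation:
After move 1 (F): F=GGGG U=WWOO R=WRWR D=RRYY L=OYOY
After move 2 (U): U=OWOW F=WRGG R=BBWR B=OYBB L=GGOY
After move 3 (R'): R=BRBW U=OBOO F=WWGW D=RRYG B=YYRB
Query: U face = OBOO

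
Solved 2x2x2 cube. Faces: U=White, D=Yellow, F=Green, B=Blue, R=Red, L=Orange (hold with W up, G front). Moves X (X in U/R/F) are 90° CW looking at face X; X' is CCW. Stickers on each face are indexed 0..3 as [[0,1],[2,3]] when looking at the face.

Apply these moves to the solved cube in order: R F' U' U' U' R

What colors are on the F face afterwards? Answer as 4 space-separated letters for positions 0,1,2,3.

After move 1 (R): R=RRRR U=WGWG F=GYGY D=YBYB B=WBWB
After move 2 (F'): F=YYGG U=WGRR R=BRYR D=OOYB L=OGOW
After move 3 (U'): U=GRWR F=OGGG R=YYYR B=BRWB L=WBOW
After move 4 (U'): U=RRGW F=WBGG R=OGYR B=YYWB L=BROW
After move 5 (U'): U=RWRG F=BRGG R=WBYR B=OGWB L=YYOW
After move 6 (R): R=YWRB U=RRRG F=BOGB D=OWYO B=GGWB
Query: F face = BOGB

Answer: B O G B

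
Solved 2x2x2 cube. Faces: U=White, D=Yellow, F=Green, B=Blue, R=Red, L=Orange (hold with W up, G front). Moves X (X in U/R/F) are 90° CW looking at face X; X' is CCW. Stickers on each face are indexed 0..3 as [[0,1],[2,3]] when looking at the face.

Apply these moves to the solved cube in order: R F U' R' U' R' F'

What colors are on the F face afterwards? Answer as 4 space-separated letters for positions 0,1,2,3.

Answer: W W W Y

Derivation:
After move 1 (R): R=RRRR U=WGWG F=GYGY D=YBYB B=WBWB
After move 2 (F): F=GGYY U=WGOO R=WRGR D=RRYB L=OYOB
After move 3 (U'): U=GOWO F=OYYY R=GGGR B=WRWB L=WBOB
After move 4 (R'): R=GRGG U=GWWW F=OOYO D=RYYY B=BRRB
After move 5 (U'): U=WWGW F=WBYO R=OOGG B=GRRB L=BROB
After move 6 (R'): R=OGOG U=WRGG F=WWYW D=RBYO B=YRYB
After move 7 (F'): F=WWWY U=WROO R=BGRG D=RBYO L=BGOG
Query: F face = WWWY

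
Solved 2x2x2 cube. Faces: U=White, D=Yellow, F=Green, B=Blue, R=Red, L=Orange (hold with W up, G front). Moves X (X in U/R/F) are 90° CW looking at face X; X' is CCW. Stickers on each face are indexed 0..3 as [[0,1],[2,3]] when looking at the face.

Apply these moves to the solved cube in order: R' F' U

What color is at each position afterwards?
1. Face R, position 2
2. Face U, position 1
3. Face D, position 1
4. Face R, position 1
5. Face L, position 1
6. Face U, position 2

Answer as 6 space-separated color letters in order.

After move 1 (R'): R=RRRR U=WBWB F=GWGW D=YGYG B=YBYB
After move 2 (F'): F=WWGG U=WBRR R=GRYR D=OOYG L=OBOW
After move 3 (U): U=RWRB F=GRGG R=YBYR B=OBYB L=WWOW
Query 1: R[2] = Y
Query 2: U[1] = W
Query 3: D[1] = O
Query 4: R[1] = B
Query 5: L[1] = W
Query 6: U[2] = R

Answer: Y W O B W R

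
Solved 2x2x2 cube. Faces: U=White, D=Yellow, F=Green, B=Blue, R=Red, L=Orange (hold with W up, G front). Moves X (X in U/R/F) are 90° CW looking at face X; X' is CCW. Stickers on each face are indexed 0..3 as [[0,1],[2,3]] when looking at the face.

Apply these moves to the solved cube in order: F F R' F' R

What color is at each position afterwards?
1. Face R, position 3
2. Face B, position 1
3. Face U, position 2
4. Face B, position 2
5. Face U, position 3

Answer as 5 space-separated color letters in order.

Answer: R B R B G

Derivation:
After move 1 (F): F=GGGG U=WWOO R=WRWR D=RRYY L=OYOY
After move 2 (F): F=GGGG U=WWYY R=OROR D=WWYY L=OROR
After move 3 (R'): R=RROO U=WBYB F=GWGY D=WGYG B=YBWB
After move 4 (F'): F=WYGG U=WBRO R=GRWO D=RRYG L=OBOY
After move 5 (R): R=WGOR U=WYRG F=WRGG D=RWYY B=OBBB
Query 1: R[3] = R
Query 2: B[1] = B
Query 3: U[2] = R
Query 4: B[2] = B
Query 5: U[3] = G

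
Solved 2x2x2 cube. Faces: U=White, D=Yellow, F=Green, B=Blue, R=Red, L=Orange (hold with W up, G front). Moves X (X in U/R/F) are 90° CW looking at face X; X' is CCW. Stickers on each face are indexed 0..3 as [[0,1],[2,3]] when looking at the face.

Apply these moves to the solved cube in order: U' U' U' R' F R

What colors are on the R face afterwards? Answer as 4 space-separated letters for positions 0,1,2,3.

Answer: O W R R

Derivation:
After move 1 (U'): U=WWWW F=OOGG R=GGRR B=RRBB L=BBOO
After move 2 (U'): U=WWWW F=BBGG R=OORR B=GGBB L=RROO
After move 3 (U'): U=WWWW F=RRGG R=BBRR B=OOBB L=GGOO
After move 4 (R'): R=BRBR U=WBWO F=RWGW D=YRYG B=YOYB
After move 5 (F): F=GRWW U=WBOG R=WROR D=BBYG L=GYOR
After move 6 (R): R=OWRR U=WROW F=GBWG D=BYYY B=GOBB
Query: R face = OWRR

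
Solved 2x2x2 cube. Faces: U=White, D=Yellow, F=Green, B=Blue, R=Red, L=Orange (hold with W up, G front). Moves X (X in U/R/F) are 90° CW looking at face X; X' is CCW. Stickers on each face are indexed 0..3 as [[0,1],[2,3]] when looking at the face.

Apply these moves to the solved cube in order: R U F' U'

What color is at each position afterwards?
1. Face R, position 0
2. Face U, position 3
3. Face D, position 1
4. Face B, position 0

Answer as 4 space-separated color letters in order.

Answer: R W O B

Derivation:
After move 1 (R): R=RRRR U=WGWG F=GYGY D=YBYB B=WBWB
After move 2 (U): U=WWGG F=RRGY R=WBRR B=OOWB L=GYOO
After move 3 (F'): F=RYRG U=WWWR R=BBYR D=YOYB L=GGOG
After move 4 (U'): U=WRWW F=GGRG R=RYYR B=BBWB L=OOOG
Query 1: R[0] = R
Query 2: U[3] = W
Query 3: D[1] = O
Query 4: B[0] = B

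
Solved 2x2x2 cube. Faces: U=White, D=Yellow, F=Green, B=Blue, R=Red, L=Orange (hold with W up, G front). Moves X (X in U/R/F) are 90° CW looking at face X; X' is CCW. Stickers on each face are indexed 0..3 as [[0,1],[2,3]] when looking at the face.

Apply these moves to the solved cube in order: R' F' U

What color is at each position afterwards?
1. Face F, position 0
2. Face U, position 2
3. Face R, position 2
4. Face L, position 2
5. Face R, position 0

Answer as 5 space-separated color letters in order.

Answer: G R Y O Y

Derivation:
After move 1 (R'): R=RRRR U=WBWB F=GWGW D=YGYG B=YBYB
After move 2 (F'): F=WWGG U=WBRR R=GRYR D=OOYG L=OBOW
After move 3 (U): U=RWRB F=GRGG R=YBYR B=OBYB L=WWOW
Query 1: F[0] = G
Query 2: U[2] = R
Query 3: R[2] = Y
Query 4: L[2] = O
Query 5: R[0] = Y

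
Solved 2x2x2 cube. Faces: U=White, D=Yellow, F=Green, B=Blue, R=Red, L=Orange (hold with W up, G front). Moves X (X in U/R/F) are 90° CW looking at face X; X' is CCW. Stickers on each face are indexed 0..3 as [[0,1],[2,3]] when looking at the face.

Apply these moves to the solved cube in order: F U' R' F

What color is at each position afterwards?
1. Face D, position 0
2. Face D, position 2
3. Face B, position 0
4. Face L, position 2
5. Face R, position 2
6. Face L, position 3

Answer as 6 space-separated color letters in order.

Answer: G Y Y O W Y

Derivation:
After move 1 (F): F=GGGG U=WWOO R=WRWR D=RRYY L=OYOY
After move 2 (U'): U=WOWO F=OYGG R=GGWR B=WRBB L=BBOY
After move 3 (R'): R=GRGW U=WBWW F=OOGO D=RYYG B=YRRB
After move 4 (F): F=GOOO U=WBYB R=WRWW D=GGYG L=BROY
Query 1: D[0] = G
Query 2: D[2] = Y
Query 3: B[0] = Y
Query 4: L[2] = O
Query 5: R[2] = W
Query 6: L[3] = Y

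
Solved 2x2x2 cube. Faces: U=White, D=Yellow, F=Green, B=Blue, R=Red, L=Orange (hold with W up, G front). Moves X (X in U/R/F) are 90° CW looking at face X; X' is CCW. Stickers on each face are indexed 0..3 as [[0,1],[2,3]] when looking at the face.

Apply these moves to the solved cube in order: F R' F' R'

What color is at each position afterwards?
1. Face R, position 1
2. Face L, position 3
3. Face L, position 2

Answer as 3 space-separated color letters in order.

Answer: W O O

Derivation:
After move 1 (F): F=GGGG U=WWOO R=WRWR D=RRYY L=OYOY
After move 2 (R'): R=RRWW U=WBOB F=GWGO D=RGYG B=YBRB
After move 3 (F'): F=WOGG U=WBRW R=GRRW D=YYYG L=OBOO
After move 4 (R'): R=RWGR U=WRRY F=WBGW D=YOYG B=GBYB
Query 1: R[1] = W
Query 2: L[3] = O
Query 3: L[2] = O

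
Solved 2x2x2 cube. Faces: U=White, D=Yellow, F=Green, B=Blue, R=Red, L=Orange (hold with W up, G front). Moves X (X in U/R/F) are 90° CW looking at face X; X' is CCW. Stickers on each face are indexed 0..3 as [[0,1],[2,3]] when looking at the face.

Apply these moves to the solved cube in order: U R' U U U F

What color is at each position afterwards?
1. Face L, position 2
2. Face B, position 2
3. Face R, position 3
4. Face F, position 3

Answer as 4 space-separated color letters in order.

After move 1 (U): U=WWWW F=RRGG R=BBRR B=OOBB L=GGOO
After move 2 (R'): R=BRBR U=WBWO F=RWGW D=YRYG B=YOYB
After move 3 (U): U=WWOB F=BRGW R=YOBR B=GGYB L=RWOO
After move 4 (U): U=OWBW F=YOGW R=GGBR B=RWYB L=BROO
After move 5 (U): U=BOWW F=GGGW R=RWBR B=BRYB L=YOOO
After move 6 (F): F=GGWG U=BOOO R=WWWR D=BRYG L=YYOR
Query 1: L[2] = O
Query 2: B[2] = Y
Query 3: R[3] = R
Query 4: F[3] = G

Answer: O Y R G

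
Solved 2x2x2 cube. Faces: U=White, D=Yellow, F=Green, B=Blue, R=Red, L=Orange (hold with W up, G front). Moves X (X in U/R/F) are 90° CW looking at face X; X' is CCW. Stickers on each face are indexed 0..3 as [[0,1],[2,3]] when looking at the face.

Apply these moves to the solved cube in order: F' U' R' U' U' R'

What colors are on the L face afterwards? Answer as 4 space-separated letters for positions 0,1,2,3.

Answer: G R O W

Derivation:
After move 1 (F'): F=GGGG U=WWRR R=YRYR D=OOYY L=OWOW
After move 2 (U'): U=WRWR F=OWGG R=GGYR B=YRBB L=BBOW
After move 3 (R'): R=GRGY U=WBWY F=ORGR D=OWYG B=YROB
After move 4 (U'): U=BYWW F=BBGR R=ORGY B=GROB L=YROW
After move 5 (U'): U=YWBW F=YRGR R=BBGY B=OROB L=GROW
After move 6 (R'): R=BYBG U=YOBO F=YWGW D=ORYR B=GRWB
Query: L face = GROW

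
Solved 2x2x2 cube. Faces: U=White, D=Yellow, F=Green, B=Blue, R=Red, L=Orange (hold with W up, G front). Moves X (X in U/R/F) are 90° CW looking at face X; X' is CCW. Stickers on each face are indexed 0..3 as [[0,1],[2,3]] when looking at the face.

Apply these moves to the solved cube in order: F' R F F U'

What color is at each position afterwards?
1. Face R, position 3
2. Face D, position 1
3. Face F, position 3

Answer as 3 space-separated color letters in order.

Answer: R R G

Derivation:
After move 1 (F'): F=GGGG U=WWRR R=YRYR D=OOYY L=OWOW
After move 2 (R): R=YYRR U=WGRG F=GOGY D=OBYB B=RBWB
After move 3 (F): F=GGYO U=WGWW R=RYGR D=RYYB L=OOOB
After move 4 (F): F=YGOG U=WGBO R=WYWR D=GRYB L=OROY
After move 5 (U'): U=GOWB F=OROG R=YGWR B=WYWB L=RBOY
Query 1: R[3] = R
Query 2: D[1] = R
Query 3: F[3] = G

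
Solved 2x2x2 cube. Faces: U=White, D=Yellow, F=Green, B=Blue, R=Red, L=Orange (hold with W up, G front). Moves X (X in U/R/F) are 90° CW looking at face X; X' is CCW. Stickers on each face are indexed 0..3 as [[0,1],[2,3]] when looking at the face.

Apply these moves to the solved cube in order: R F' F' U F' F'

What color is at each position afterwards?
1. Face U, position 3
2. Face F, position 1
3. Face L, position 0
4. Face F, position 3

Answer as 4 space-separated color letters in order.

After move 1 (R): R=RRRR U=WGWG F=GYGY D=YBYB B=WBWB
After move 2 (F'): F=YYGG U=WGRR R=BRYR D=OOYB L=OGOW
After move 3 (F'): F=YGYG U=WGBY R=OROR D=GWYB L=OROR
After move 4 (U): U=BWYG F=ORYG R=WBOR B=ORWB L=YGOR
After move 5 (F'): F=RGOY U=BWWO R=WBGR D=GRYB L=YGOY
After move 6 (F'): F=GYRO U=BWWG R=RBGR D=GYYB L=YOOW
Query 1: U[3] = G
Query 2: F[1] = Y
Query 3: L[0] = Y
Query 4: F[3] = O

Answer: G Y Y O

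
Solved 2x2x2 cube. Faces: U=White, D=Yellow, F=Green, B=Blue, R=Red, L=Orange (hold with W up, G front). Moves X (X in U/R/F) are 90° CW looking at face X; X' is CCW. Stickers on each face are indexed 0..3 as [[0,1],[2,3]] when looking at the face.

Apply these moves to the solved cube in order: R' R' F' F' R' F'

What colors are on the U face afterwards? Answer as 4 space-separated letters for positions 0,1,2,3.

Answer: W G R O

Derivation:
After move 1 (R'): R=RRRR U=WBWB F=GWGW D=YGYG B=YBYB
After move 2 (R'): R=RRRR U=WYWY F=GBGB D=YWYW B=GBGB
After move 3 (F'): F=BBGG U=WYRR R=WRYR D=OOYW L=OYOW
After move 4 (F'): F=BGBG U=WYWY R=OROR D=YWYW L=OROR
After move 5 (R'): R=RROO U=WGWG F=BYBY D=YGYG B=WBWB
After move 6 (F'): F=YYBB U=WGRO R=GRYO D=RRYG L=OGOW
Query: U face = WGRO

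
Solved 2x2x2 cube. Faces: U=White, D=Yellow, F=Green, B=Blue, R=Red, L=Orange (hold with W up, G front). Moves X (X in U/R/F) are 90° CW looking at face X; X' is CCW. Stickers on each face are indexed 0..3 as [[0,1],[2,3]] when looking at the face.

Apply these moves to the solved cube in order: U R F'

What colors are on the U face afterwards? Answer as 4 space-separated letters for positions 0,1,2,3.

Answer: W R R R

Derivation:
After move 1 (U): U=WWWW F=RRGG R=BBRR B=OOBB L=GGOO
After move 2 (R): R=RBRB U=WRWG F=RYGY D=YBYO B=WOWB
After move 3 (F'): F=YYRG U=WRRR R=BBYB D=GOYO L=GGOW
Query: U face = WRRR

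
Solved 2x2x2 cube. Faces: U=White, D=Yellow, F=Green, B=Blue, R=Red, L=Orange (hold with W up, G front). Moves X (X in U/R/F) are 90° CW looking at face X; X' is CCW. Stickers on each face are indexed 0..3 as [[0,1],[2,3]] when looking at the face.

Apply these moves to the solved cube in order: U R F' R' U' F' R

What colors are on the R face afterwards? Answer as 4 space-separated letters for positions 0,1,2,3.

After move 1 (U): U=WWWW F=RRGG R=BBRR B=OOBB L=GGOO
After move 2 (R): R=RBRB U=WRWG F=RYGY D=YBYO B=WOWB
After move 3 (F'): F=YYRG U=WRRR R=BBYB D=GOYO L=GGOW
After move 4 (R'): R=BBBY U=WWRW F=YRRR D=GYYG B=OOOB
After move 5 (U'): U=WWWR F=GGRR R=YRBY B=BBOB L=OOOW
After move 6 (F'): F=GRGR U=WWYB R=YRGY D=OWYG L=OROW
After move 7 (R): R=GYYR U=WRYR F=GWGG D=OOYB B=BBWB
Query: R face = GYYR

Answer: G Y Y R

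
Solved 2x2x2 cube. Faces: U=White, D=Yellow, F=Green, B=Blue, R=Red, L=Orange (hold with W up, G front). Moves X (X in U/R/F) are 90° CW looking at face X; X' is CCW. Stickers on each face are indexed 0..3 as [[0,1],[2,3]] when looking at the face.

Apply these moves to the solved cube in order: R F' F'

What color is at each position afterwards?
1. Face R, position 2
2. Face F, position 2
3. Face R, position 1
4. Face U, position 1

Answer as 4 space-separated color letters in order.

After move 1 (R): R=RRRR U=WGWG F=GYGY D=YBYB B=WBWB
After move 2 (F'): F=YYGG U=WGRR R=BRYR D=OOYB L=OGOW
After move 3 (F'): F=YGYG U=WGBY R=OROR D=GWYB L=OROR
Query 1: R[2] = O
Query 2: F[2] = Y
Query 3: R[1] = R
Query 4: U[1] = G

Answer: O Y R G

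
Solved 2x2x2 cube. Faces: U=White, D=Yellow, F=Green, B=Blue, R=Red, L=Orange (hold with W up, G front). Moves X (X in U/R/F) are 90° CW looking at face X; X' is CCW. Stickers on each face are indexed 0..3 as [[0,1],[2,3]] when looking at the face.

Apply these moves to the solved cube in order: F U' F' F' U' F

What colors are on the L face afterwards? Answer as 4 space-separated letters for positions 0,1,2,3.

After move 1 (F): F=GGGG U=WWOO R=WRWR D=RRYY L=OYOY
After move 2 (U'): U=WOWO F=OYGG R=GGWR B=WRBB L=BBOY
After move 3 (F'): F=YGOG U=WOGW R=RGRR D=BYYY L=BOOW
After move 4 (F'): F=GGYO U=WORR R=YGBR D=OWYY L=BWOG
After move 5 (U'): U=ORWR F=BWYO R=GGBR B=YGBB L=WROG
After move 6 (F): F=YBOW U=ORGR R=WGRR D=BGYY L=WOOW
Query: L face = WOOW

Answer: W O O W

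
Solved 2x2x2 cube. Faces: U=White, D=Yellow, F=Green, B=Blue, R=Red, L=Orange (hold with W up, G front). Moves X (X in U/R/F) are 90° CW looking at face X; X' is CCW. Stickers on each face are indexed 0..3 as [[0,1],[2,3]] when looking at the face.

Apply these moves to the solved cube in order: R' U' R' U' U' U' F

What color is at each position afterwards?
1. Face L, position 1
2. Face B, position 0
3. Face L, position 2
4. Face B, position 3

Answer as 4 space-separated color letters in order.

After move 1 (R'): R=RRRR U=WBWB F=GWGW D=YGYG B=YBYB
After move 2 (U'): U=BBWW F=OOGW R=GWRR B=RRYB L=YBOO
After move 3 (R'): R=WRGR U=BYWR F=OBGW D=YOYW B=GRGB
After move 4 (U'): U=YRBW F=YBGW R=OBGR B=WRGB L=GROO
After move 5 (U'): U=RWYB F=GRGW R=YBGR B=OBGB L=WROO
After move 6 (U'): U=WBRY F=WRGW R=GRGR B=YBGB L=OBOO
After move 7 (F): F=GWWR U=WBOB R=RRYR D=GGYW L=OYOO
Query 1: L[1] = Y
Query 2: B[0] = Y
Query 3: L[2] = O
Query 4: B[3] = B

Answer: Y Y O B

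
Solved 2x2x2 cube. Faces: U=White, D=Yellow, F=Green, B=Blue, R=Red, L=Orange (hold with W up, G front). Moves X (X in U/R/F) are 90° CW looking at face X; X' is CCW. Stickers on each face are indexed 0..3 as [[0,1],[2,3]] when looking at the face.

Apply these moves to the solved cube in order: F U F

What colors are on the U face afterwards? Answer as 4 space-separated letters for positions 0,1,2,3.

After move 1 (F): F=GGGG U=WWOO R=WRWR D=RRYY L=OYOY
After move 2 (U): U=OWOW F=WRGG R=BBWR B=OYBB L=GGOY
After move 3 (F): F=GWGR U=OWYG R=OBWR D=WBYY L=GROR
Query: U face = OWYG

Answer: O W Y G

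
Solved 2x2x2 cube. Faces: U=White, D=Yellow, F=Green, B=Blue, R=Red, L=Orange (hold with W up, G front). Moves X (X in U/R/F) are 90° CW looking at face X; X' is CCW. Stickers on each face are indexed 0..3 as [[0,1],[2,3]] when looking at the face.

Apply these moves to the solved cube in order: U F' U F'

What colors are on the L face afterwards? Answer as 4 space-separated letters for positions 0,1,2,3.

Answer: R W O R

Derivation:
After move 1 (U): U=WWWW F=RRGG R=BBRR B=OOBB L=GGOO
After move 2 (F'): F=RGRG U=WWBR R=YBYR D=GOYY L=GWOW
After move 3 (U): U=BWRW F=YBRG R=OOYR B=GWBB L=RGOW
After move 4 (F'): F=BGYR U=BWOY R=OOGR D=GWYY L=RWOR
Query: L face = RWOR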